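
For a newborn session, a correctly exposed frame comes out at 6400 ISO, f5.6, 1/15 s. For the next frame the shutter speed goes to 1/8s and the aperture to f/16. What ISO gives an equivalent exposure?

Shutter speed: 1/15 → 1/8 — 1 stop longer (brighter).
Aperture: f/5.6 → f/8 → f/11 → f/16 — 3 stops smaller aperture (darker).
Net change so far: 2 stops darker. Offset with the ISO: 6400 → 12800 → 25600.

ISO 25600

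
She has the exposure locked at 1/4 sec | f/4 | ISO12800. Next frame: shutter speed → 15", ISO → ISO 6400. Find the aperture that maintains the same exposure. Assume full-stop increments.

Shutter speed: 1/4 → 1/2 → 1 → 2 → 4 → 8 → 15 — 6 stops slower (brighter).
ISO: 12800 → 6400 — 1 stop dropped (darker).
Net change so far: 5 stops brighter. Offset with the aperture: f/4 → f/5.6 → f/8 → f/11 → f/16 → f/22.

f/22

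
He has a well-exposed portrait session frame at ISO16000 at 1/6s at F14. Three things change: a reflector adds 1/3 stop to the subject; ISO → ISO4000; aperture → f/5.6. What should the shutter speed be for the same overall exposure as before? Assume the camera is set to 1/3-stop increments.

Scene light: 1/3 stop brighter.
ISO: 16000 → 12800 → 10000 → 8000 → 6400 → 5000 → 4000 — 2 stops lower (darker).
Aperture: f/14 → f/13 → f/11 → f/10 → f/9 → f/8 → f/7.1 → f/6.3 → f/5.6 — 2 2/3 stops larger aperture (brighter).
Net so far: 1 stop brighter. Shutter speed: 1/6 → 1/8 → 1/10 → 1/13.

1/13s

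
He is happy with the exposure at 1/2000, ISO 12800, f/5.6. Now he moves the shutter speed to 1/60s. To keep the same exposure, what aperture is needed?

f/32

Shutter speed: 1/2000 → 1/1000 → 1/500 → 1/250 → 1/125 → 1/60 — 5 stops longer (brighter).
Need 5 stops darker from the aperture: f/5.6 → f/8 → f/11 → f/16 → f/22 → f/32.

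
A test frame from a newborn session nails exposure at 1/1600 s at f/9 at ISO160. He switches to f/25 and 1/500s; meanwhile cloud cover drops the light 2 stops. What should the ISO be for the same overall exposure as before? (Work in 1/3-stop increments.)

ISO 1600

Scene light: 2 stops darker.
Aperture: f/9 → f/10 → f/11 → f/13 → f/14 → f/16 → f/18 → f/20 → f/22 → f/25 — 3 stops stopped down (darker).
Shutter speed: 1/1600 → 1/1250 → 1/1000 → 1/800 → 1/640 → 1/500 — 1 2/3 stops longer (brighter).
Net so far: 3 1/3 stops darker. ISO: 160 → 200 → 250 → 320 → 400 → 500 → 640 → 800 → 1000 → 1250 → 1600.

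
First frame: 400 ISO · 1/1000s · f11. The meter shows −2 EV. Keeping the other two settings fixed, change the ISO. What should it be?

ISO 1600

Underexposed by 2 stops → need 2 stops brighter.
ISO: 400 → 800 → 1600.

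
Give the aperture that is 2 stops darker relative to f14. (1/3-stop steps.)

Aperture: f/14 → f/16 → f/18 → f/20 → f/22 → f/25 → f/29 — 2 stops stopped down (darker).

f/29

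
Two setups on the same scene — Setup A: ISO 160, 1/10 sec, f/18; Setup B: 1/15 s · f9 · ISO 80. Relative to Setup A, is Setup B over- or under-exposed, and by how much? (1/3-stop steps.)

Aperture: f/18 → f/16 → f/14 → f/13 → f/11 → f/10 → f/9 — 2 stops larger aperture (brighter).
Shutter speed: 1/10 → 1/13 → 1/15 — 2/3 stop shorter (darker).
ISO: 160 → 125 → 100 → 80 — 1 stop lower (darker).
Net: +2 −2/3 −1 = +1/3 stops.

1/3 stop brighter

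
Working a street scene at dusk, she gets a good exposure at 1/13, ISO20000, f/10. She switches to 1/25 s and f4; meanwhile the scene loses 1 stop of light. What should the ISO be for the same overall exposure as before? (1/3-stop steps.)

ISO 12800

Scene light: 1 stop darker.
Shutter speed: 1/13 → 1/15 → 1/20 → 1/25 — 1 stop shorter (darker).
Aperture: f/10 → f/9 → f/8 → f/7.1 → f/6.3 → f/5.6 → f/5 → f/4.5 → f/4 — 2 2/3 stops opened up (brighter).
Net so far: 2/3 stop brighter. ISO: 20000 → 16000 → 12800.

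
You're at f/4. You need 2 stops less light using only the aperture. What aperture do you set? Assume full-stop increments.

Aperture: f/4 → f/5.6 → f/8 — 2 stops smaller aperture (darker).

f/8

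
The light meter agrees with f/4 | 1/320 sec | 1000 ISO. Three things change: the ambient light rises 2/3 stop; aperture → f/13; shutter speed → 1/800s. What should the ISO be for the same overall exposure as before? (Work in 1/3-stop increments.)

ISO 16000

Scene light: 2/3 stop brighter.
Aperture: f/4 → f/4.5 → f/5 → f/5.6 → f/6.3 → f/7.1 → f/8 → f/9 → f/10 → f/11 → f/13 — 3 1/3 stops stopped down (darker).
Shutter speed: 1/320 → 1/400 → 1/500 → 1/640 → 1/800 — 1 1/3 stops faster (darker).
Net so far: 4 stops darker. ISO: 1000 → 1250 → 1600 → 2000 → 2500 → 3200 → 4000 → 5000 → 6400 → 8000 → 10000 → 12800 → 16000.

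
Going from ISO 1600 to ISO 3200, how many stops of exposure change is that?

1 stop

1600 → 3200 — count the steps: 1 stop.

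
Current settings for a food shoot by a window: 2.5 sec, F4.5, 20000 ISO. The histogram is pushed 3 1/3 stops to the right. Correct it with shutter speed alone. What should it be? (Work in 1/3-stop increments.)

Overexposed by 3 1/3 stops → need 3 1/3 stops darker.
Shutter speed: 2.5 → 2 → 1.6 → 1.3 → 1 → 0.8 → 0.6 → 0.5 → 0.4 → 0.3 → 1/4.

1/4s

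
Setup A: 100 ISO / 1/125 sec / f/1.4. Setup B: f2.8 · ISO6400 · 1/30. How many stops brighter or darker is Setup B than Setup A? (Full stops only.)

6 stops brighter

Aperture: f/1.4 → f/2 → f/2.8 — 2 stops smaller aperture (darker).
Shutter speed: 1/125 → 1/60 → 1/30 — 2 stops longer (brighter).
ISO: 100 → 200 → 400 → 800 → 1600 → 3200 → 6400 — 6 stops higher (brighter).
Net: −2 +2 +6 = +6 stops.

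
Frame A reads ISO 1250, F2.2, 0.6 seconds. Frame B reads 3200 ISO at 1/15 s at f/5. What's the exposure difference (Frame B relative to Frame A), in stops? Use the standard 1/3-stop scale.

4 1/3 stops darker

Aperture: f/2.2 → f/2.5 → f/2.8 → f/3.2 → f/3.5 → f/4 → f/4.5 → f/5 — 2 1/3 stops stopped down (darker).
Shutter speed: 0.6 → 0.5 → 0.4 → 0.3 → 1/4 → 1/5 → 1/6 → 1/8 → 1/10 → 1/13 → 1/15 — 3 1/3 stops shorter (darker).
ISO: 1250 → 1600 → 2000 → 2500 → 3200 — 1 1/3 stops raised (brighter).
Net: −2 1/3 −3 1/3 +1 1/3 = −4 1/3 stops.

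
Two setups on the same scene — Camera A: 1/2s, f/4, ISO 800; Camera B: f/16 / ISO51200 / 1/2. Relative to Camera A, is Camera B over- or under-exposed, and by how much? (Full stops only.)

2 stops brighter

Aperture: f/4 → f/5.6 → f/8 → f/11 → f/16 — 4 stops stopped down (darker).
Shutter speed: unchanged.
ISO: 800 → 1600 → 3200 → 6400 → 12800 → 25600 → 51200 — 6 stops higher (brighter).
Net: −4 +6 = +2 stops.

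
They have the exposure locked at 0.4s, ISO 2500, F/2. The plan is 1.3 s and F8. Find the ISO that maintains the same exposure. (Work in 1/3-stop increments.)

ISO 12800

Shutter speed: 0.4 → 0.5 → 0.6 → 0.8 → 1 → 1.3 — 1 2/3 stops slower (brighter).
Aperture: f/2 → f/2.2 → f/2.5 → f/2.8 → f/3.2 → f/3.5 → f/4 → f/4.5 → f/5 → f/5.6 → f/6.3 → f/7.1 → f/8 — 4 stops smaller aperture (darker).
Net change so far: 2 1/3 stops darker. Offset with the ISO: 2500 → 3200 → 4000 → 5000 → 6400 → 8000 → 10000 → 12800.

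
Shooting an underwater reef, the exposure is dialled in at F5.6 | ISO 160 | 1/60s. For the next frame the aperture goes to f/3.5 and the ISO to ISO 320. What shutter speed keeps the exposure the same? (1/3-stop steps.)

1/320s

Aperture: f/5.6 → f/5 → f/4.5 → f/4 → f/3.5 — 1 1/3 stops larger aperture (brighter).
ISO: 160 → 200 → 250 → 320 — 1 stop raised (brighter).
Net change so far: 2 1/3 stops brighter. Offset with the shutter speed: 1/60 → 1/80 → 1/100 → 1/125 → 1/160 → 1/200 → 1/250 → 1/320.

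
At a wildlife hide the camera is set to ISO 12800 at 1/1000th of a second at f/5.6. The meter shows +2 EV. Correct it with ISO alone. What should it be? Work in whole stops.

Overexposed by 2 stops → need 2 stops darker.
ISO: 12800 → 6400 → 3200.

ISO 3200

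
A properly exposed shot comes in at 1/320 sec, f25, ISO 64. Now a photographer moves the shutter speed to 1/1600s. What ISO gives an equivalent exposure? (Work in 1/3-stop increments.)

ISO 320

Shutter speed: 1/320 → 1/400 → 1/500 → 1/640 → 1/800 → 1/1000 → 1/1250 → 1/1600 — 2 1/3 stops faster (darker).
Need 2 1/3 stops brighter from the ISO: 64 → 80 → 100 → 125 → 160 → 200 → 250 → 320.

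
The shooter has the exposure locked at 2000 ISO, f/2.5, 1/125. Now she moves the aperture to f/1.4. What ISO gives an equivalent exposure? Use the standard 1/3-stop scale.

ISO 640

Aperture: f/2.5 → f/2.2 → f/2 → f/1.8 → f/1.6 → f/1.4 — 1 2/3 stops opened up (brighter).
Need 1 2/3 stops darker from the ISO: 2000 → 1600 → 1250 → 1000 → 800 → 640.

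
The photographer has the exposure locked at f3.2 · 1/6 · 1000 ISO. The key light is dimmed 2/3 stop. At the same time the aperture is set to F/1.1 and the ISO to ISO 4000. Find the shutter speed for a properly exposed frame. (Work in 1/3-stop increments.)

Scene light: 2/3 stop darker.
Aperture: f/3.2 → f/2.8 → f/2.5 → f/2.2 → f/2 → f/1.8 → f/1.6 → f/1.4 → f/1.2 → f/1.1 — 3 stops wider (brighter).
ISO: 1000 → 1250 → 1600 → 2000 → 2500 → 3200 → 4000 — 2 stops higher (brighter).
Net so far: 4 1/3 stops brighter. Shutter speed: 1/6 → 1/8 → 1/10 → 1/13 → 1/15 → 1/20 → 1/25 → 1/30 → 1/40 → 1/50 → 1/60 → 1/80 → 1/100 → 1/125.

1/125s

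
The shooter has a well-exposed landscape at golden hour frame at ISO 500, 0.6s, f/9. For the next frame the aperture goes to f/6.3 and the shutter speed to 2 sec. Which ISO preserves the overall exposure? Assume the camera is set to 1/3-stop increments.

ISO 80

Aperture: f/9 → f/8 → f/7.1 → f/6.3 — 1 stop wider (brighter).
Shutter speed: 0.6 → 0.8 → 1 → 1.3 → 1.6 → 2 — 1 2/3 stops longer (brighter).
Net change so far: 2 2/3 stops brighter. Offset with the ISO: 500 → 400 → 320 → 250 → 200 → 160 → 125 → 100 → 80.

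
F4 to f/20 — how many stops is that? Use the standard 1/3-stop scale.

4 2/3 stops

f/4 → f/4.5 → f/5 → f/5.6 → f/6.3 → f/7.1 → f/8 → f/9 → f/10 → f/11 → f/13 → f/14 → f/16 → f/18 → f/20 — count the steps: 14 third-stops = 4 2/3 stops.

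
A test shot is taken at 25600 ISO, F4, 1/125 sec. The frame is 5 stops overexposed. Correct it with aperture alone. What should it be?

Overexposed by 5 stops → need 5 stops darker.
Aperture: f/4 → f/5.6 → f/8 → f/11 → f/16 → f/22.

f/22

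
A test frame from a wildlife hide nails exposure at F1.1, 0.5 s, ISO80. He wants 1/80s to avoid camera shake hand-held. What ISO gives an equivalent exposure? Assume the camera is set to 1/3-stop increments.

ISO 3200

Shutter speed: 0.5 → 0.4 → 0.3 → 1/4 → 1/5 → 1/6 → 1/8 → 1/10 → 1/13 → 1/15 → 1/20 → 1/25 → 1/30 → 1/40 → 1/50 → 1/60 → 1/80 — 5 1/3 stops shorter (darker).
Need 5 1/3 stops brighter from the ISO: 80 → 100 → 125 → 160 → 200 → 250 → 320 → 400 → 500 → 640 → 800 → 1000 → 1250 → 1600 → 2000 → 2500 → 3200.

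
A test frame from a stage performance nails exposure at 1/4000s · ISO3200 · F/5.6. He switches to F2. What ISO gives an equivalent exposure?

Aperture: f/5.6 → f/4 → f/2.8 → f/2 — 3 stops wider (brighter).
Need 3 stops darker from the ISO: 3200 → 1600 → 800 → 400.

ISO 400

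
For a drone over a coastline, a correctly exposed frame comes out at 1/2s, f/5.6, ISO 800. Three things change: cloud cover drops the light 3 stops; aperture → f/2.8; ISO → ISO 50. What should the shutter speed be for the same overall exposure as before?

15 s

Scene light: 3 stops darker.
Aperture: f/5.6 → f/4 → f/2.8 — 2 stops larger aperture (brighter).
ISO: 800 → 400 → 200 → 100 → 50 — 4 stops dropped (darker).
Net so far: 5 stops darker. Shutter speed: 1/2 → 1 → 2 → 4 → 8 → 15.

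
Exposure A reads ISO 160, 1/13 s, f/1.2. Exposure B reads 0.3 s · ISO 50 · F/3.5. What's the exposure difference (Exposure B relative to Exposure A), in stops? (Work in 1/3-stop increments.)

Aperture: f/1.2 → f/1.4 → f/1.6 → f/1.8 → f/2 → f/2.2 → f/2.5 → f/2.8 → f/3.2 → f/3.5 — 3 stops narrower (darker).
Shutter speed: 1/13 → 1/10 → 1/8 → 1/6 → 1/5 → 1/4 → 0.3 — 2 stops longer (brighter).
ISO: 160 → 125 → 100 → 80 → 64 → 50 — 1 2/3 stops lower (darker).
Net: −3 +2 −1 2/3 = −2 2/3 stops.

2 2/3 stops darker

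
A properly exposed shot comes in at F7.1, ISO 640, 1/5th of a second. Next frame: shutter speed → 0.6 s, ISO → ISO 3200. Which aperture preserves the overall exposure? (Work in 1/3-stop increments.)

Shutter speed: 1/5 → 1/4 → 0.3 → 0.4 → 0.5 → 0.6 — 1 2/3 stops longer (brighter).
ISO: 640 → 800 → 1000 → 1250 → 1600 → 2000 → 2500 → 3200 — 2 1/3 stops raised (brighter).
Net change so far: 4 stops brighter. Offset with the aperture: f/7.1 → f/8 → f/9 → f/10 → f/11 → f/13 → f/14 → f/16 → f/18 → f/20 → f/22 → f/25 → f/29.

f/29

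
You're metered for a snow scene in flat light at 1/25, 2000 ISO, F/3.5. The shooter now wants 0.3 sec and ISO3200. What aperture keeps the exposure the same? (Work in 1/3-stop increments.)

f/13

Shutter speed: 1/25 → 1/20 → 1/15 → 1/13 → 1/10 → 1/8 → 1/6 → 1/5 → 1/4 → 0.3 — 3 stops longer (brighter).
ISO: 2000 → 2500 → 3200 — 2/3 stop higher (brighter).
Net change so far: 3 2/3 stops brighter. Offset with the aperture: f/3.5 → f/4 → f/4.5 → f/5 → f/5.6 → f/6.3 → f/7.1 → f/8 → f/9 → f/10 → f/11 → f/13.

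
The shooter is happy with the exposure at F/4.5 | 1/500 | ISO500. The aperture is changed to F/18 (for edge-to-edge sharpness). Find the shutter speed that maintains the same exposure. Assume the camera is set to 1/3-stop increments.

Aperture: f/4.5 → f/5 → f/5.6 → f/6.3 → f/7.1 → f/8 → f/9 → f/10 → f/11 → f/13 → f/14 → f/16 → f/18 — 4 stops smaller aperture (darker).
Need 4 stops brighter from the shutter speed: 1/500 → 1/400 → 1/320 → 1/250 → 1/200 → 1/160 → 1/125 → 1/100 → 1/80 → 1/60 → 1/50 → 1/40 → 1/30.

1/30s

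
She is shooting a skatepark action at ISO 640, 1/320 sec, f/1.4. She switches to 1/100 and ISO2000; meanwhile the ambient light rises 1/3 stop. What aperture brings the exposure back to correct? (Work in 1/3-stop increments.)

f/5

Scene light: 1/3 stop brighter.
Shutter speed: 1/320 → 1/250 → 1/200 → 1/160 → 1/125 → 1/100 — 1 2/3 stops slower (brighter).
ISO: 640 → 800 → 1000 → 1250 → 1600 → 2000 — 1 2/3 stops raised (brighter).
Net so far: 3 2/3 stops brighter. Aperture: f/1.4 → f/1.6 → f/1.8 → f/2 → f/2.2 → f/2.5 → f/2.8 → f/3.2 → f/3.5 → f/4 → f/4.5 → f/5.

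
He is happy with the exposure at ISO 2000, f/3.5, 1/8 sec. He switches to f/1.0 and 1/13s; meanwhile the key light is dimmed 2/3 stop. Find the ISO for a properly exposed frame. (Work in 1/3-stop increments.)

Scene light: 2/3 stop darker.
Aperture: f/3.5 → f/3.2 → f/2.8 → f/2.5 → f/2.2 → f/2 → f/1.8 → f/1.6 → f/1.4 → f/1.2 → f/1.1 → f/1.0 — 3 2/3 stops opened up (brighter).
Shutter speed: 1/8 → 1/10 → 1/13 — 2/3 stop faster (darker).
Net so far: 2 1/3 stops brighter. ISO: 2000 → 1600 → 1250 → 1000 → 800 → 640 → 500 → 400.

ISO 400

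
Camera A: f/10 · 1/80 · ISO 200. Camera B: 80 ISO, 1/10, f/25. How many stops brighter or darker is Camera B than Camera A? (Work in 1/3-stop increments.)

1 stop darker

Aperture: f/10 → f/11 → f/13 → f/14 → f/16 → f/18 → f/20 → f/22 → f/25 — 2 2/3 stops smaller aperture (darker).
Shutter speed: 1/80 → 1/60 → 1/50 → 1/40 → 1/30 → 1/25 → 1/20 → 1/15 → 1/13 → 1/10 — 3 stops slower (brighter).
ISO: 200 → 160 → 125 → 100 → 80 — 1 1/3 stops lower (darker).
Net: −2 2/3 +3 −1 1/3 = −1 stop.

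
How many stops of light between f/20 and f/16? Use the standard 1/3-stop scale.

2/3 stop

f/20 → f/18 → f/16 — count the steps: 2 third-stops = 2/3 stop.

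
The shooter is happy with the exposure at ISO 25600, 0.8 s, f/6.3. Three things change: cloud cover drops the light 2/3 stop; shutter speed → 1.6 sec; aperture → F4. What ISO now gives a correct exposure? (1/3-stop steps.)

Scene light: 2/3 stop darker.
Shutter speed: 0.8 → 1 → 1.3 → 1.6 — 1 stop longer (brighter).
Aperture: f/6.3 → f/5.6 → f/5 → f/4.5 → f/4 — 1 1/3 stops wider (brighter).
Net so far: 1 2/3 stops brighter. ISO: 25600 → 20000 → 16000 → 12800 → 10000 → 8000.

ISO 8000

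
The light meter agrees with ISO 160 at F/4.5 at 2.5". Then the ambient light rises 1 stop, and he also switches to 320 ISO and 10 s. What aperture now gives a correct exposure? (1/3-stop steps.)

Scene light: 1 stop brighter.
ISO: 160 → 200 → 250 → 320 — 1 stop raised (brighter).
Shutter speed: 2.5 → 3.2 → 4 → 5 → 6 → 8 → 10 — 2 stops longer (brighter).
Net so far: 4 stops brighter. Aperture: f/4.5 → f/5 → f/5.6 → f/6.3 → f/7.1 → f/8 → f/9 → f/10 → f/11 → f/13 → f/14 → f/16 → f/18.

f/18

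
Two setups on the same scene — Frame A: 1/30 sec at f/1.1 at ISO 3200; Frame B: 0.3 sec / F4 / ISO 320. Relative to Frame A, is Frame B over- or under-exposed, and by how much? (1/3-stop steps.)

3 2/3 stops darker

Aperture: f/1.1 → f/1.2 → f/1.4 → f/1.6 → f/1.8 → f/2 → f/2.2 → f/2.5 → f/2.8 → f/3.2 → f/3.5 → f/4 — 3 2/3 stops narrower (darker).
Shutter speed: 1/30 → 1/25 → 1/20 → 1/15 → 1/13 → 1/10 → 1/8 → 1/6 → 1/5 → 1/4 → 0.3 — 3 1/3 stops longer (brighter).
ISO: 3200 → 2500 → 2000 → 1600 → 1250 → 1000 → 800 → 640 → 500 → 400 → 320 — 3 1/3 stops dropped (darker).
Net: −3 2/3 +3 1/3 −3 1/3 = −3 2/3 stops.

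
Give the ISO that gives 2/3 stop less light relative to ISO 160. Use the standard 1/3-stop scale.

ISO: 160 → 125 → 100 — 2/3 stop lower (darker).

ISO 100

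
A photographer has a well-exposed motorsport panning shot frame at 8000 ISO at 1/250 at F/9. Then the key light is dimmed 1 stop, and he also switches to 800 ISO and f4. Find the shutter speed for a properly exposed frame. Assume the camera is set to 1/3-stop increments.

Scene light: 1 stop darker.
ISO: 8000 → 6400 → 5000 → 4000 → 3200 → 2500 → 2000 → 1600 → 1250 → 1000 → 800 — 3 1/3 stops dropped (darker).
Aperture: f/9 → f/8 → f/7.1 → f/6.3 → f/5.6 → f/5 → f/4.5 → f/4 — 2 1/3 stops larger aperture (brighter).
Net so far: 2 stops darker. Shutter speed: 1/250 → 1/200 → 1/160 → 1/125 → 1/100 → 1/80 → 1/60.

1/60s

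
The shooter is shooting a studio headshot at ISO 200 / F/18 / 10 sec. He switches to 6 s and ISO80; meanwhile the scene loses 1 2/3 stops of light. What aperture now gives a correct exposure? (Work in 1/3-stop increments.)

f/5

Scene light: 1 2/3 stops darker.
Shutter speed: 10 → 8 → 6 — 2/3 stop faster (darker).
ISO: 200 → 160 → 125 → 100 → 80 — 1 1/3 stops lower (darker).
Net so far: 3 2/3 stops darker. Aperture: f/18 → f/16 → f/14 → f/13 → f/11 → f/10 → f/9 → f/8 → f/7.1 → f/6.3 → f/5.6 → f/5.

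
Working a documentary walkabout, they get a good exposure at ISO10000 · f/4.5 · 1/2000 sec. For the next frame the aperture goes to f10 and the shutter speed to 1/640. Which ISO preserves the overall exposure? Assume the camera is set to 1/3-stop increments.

Aperture: f/4.5 → f/5 → f/5.6 → f/6.3 → f/7.1 → f/8 → f/9 → f/10 — 2 1/3 stops narrower (darker).
Shutter speed: 1/2000 → 1/1600 → 1/1250 → 1/1000 → 1/800 → 1/640 — 1 2/3 stops slower (brighter).
Net change so far: 2/3 stop darker. Offset with the ISO: 10000 → 12800 → 16000.

ISO 16000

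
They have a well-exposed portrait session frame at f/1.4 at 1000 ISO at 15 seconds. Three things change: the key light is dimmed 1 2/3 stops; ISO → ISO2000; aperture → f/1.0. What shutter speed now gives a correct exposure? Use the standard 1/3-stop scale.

13 s

Scene light: 1 2/3 stops darker.
ISO: 1000 → 1250 → 1600 → 2000 — 1 stop raised (brighter).
Aperture: f/1.4 → f/1.2 → f/1.1 → f/1.0 — 1 stop larger aperture (brighter).
Net so far: 1/3 stop brighter. Shutter speed: 15 → 13.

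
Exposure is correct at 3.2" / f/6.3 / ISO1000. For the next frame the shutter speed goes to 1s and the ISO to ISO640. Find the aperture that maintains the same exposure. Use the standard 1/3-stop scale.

Shutter speed: 3.2 → 2.5 → 2 → 1.6 → 1.3 → 1 — 1 2/3 stops faster (darker).
ISO: 1000 → 800 → 640 — 2/3 stop dropped (darker).
Net change so far: 2 1/3 stops darker. Offset with the aperture: f/6.3 → f/5.6 → f/5 → f/4.5 → f/4 → f/3.5 → f/3.2 → f/2.8.

f/2.8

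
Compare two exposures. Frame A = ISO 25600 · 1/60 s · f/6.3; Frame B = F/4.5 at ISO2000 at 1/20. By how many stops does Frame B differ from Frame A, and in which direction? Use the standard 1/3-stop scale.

1 stop darker

Aperture: f/6.3 → f/5.6 → f/5 → f/4.5 — 1 stop wider (brighter).
Shutter speed: 1/60 → 1/50 → 1/40 → 1/30 → 1/25 → 1/20 — 1 2/3 stops slower (brighter).
ISO: 25600 → 20000 → 16000 → 12800 → 10000 → 8000 → 6400 → 5000 → 4000 → 3200 → 2500 → 2000 — 3 2/3 stops dropped (darker).
Net: +1 +1 2/3 −3 2/3 = −1 stop.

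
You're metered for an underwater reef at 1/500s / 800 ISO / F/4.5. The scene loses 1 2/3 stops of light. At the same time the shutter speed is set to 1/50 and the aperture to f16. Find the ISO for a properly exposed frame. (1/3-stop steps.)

ISO 3200

Scene light: 1 2/3 stops darker.
Shutter speed: 1/500 → 1/400 → 1/320 → 1/250 → 1/200 → 1/160 → 1/125 → 1/100 → 1/80 → 1/60 → 1/50 — 3 1/3 stops longer (brighter).
Aperture: f/4.5 → f/5 → f/5.6 → f/6.3 → f/7.1 → f/8 → f/9 → f/10 → f/11 → f/13 → f/14 → f/16 — 3 2/3 stops smaller aperture (darker).
Net so far: 2 stops darker. ISO: 800 → 1000 → 1250 → 1600 → 2000 → 2500 → 3200.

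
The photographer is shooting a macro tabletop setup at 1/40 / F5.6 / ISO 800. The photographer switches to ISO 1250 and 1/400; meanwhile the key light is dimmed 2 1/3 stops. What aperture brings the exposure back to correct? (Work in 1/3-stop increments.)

Scene light: 2 1/3 stops darker.
ISO: 800 → 1000 → 1250 — 2/3 stop higher (brighter).
Shutter speed: 1/40 → 1/50 → 1/60 → 1/80 → 1/100 → 1/125 → 1/160 → 1/200 → 1/250 → 1/320 → 1/400 — 3 1/3 stops shorter (darker).
Net so far: 5 stops darker. Aperture: f/5.6 → f/5 → f/4.5 → f/4 → f/3.5 → f/3.2 → f/2.8 → f/2.5 → f/2.2 → f/2 → f/1.8 → f/1.6 → f/1.4 → f/1.2 → f/1.1 → f/1.0.

f/1.0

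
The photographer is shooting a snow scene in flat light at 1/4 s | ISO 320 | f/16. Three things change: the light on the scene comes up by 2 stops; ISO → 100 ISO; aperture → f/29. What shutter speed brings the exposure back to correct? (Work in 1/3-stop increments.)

0.6 s

Scene light: 2 stops brighter.
ISO: 320 → 250 → 200 → 160 → 125 → 100 — 1 2/3 stops lower (darker).
Aperture: f/16 → f/18 → f/20 → f/22 → f/25 → f/29 — 1 2/3 stops smaller aperture (darker).
Net so far: 1 1/3 stops darker. Shutter speed: 1/4 → 0.3 → 0.4 → 0.5 → 0.6.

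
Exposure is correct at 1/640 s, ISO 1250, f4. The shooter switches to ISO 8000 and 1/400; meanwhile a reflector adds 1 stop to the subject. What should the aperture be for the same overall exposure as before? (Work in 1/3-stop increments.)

f/18

Scene light: 1 stop brighter.
ISO: 1250 → 1600 → 2000 → 2500 → 3200 → 4000 → 5000 → 6400 → 8000 — 2 2/3 stops higher (brighter).
Shutter speed: 1/640 → 1/500 → 1/400 — 2/3 stop longer (brighter).
Net so far: 4 1/3 stops brighter. Aperture: f/4 → f/4.5 → f/5 → f/5.6 → f/6.3 → f/7.1 → f/8 → f/9 → f/10 → f/11 → f/13 → f/14 → f/16 → f/18.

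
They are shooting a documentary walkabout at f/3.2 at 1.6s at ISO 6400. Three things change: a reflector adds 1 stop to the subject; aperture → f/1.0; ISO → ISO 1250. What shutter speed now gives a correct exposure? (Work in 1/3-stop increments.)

Scene light: 1 stop brighter.
Aperture: f/3.2 → f/2.8 → f/2.5 → f/2.2 → f/2 → f/1.8 → f/1.6 → f/1.4 → f/1.2 → f/1.1 → f/1.0 — 3 1/3 stops larger aperture (brighter).
ISO: 6400 → 5000 → 4000 → 3200 → 2500 → 2000 → 1600 → 1250 — 2 1/3 stops dropped (darker).
Net so far: 2 stops brighter. Shutter speed: 1.6 → 1.3 → 1 → 0.8 → 0.6 → 0.5 → 0.4.

0.4 s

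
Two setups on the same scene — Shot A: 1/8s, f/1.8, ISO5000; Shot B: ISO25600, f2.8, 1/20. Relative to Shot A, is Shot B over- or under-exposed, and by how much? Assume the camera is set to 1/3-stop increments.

Aperture: f/1.8 → f/2 → f/2.2 → f/2.5 → f/2.8 — 1 1/3 stops stopped down (darker).
Shutter speed: 1/8 → 1/10 → 1/13 → 1/15 → 1/20 — 1 1/3 stops faster (darker).
ISO: 5000 → 6400 → 8000 → 10000 → 12800 → 16000 → 20000 → 25600 — 2 1/3 stops higher (brighter).
Net: −1 1/3 −1 1/3 +2 1/3 = −1/3 stops.

1/3 stop darker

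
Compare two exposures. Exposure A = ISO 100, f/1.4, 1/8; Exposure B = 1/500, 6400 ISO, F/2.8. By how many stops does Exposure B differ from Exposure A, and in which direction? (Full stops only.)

Aperture: f/1.4 → f/2 → f/2.8 — 2 stops smaller aperture (darker).
Shutter speed: 1/8 → 1/15 → 1/30 → 1/60 → 1/125 → 1/250 → 1/500 — 6 stops faster (darker).
ISO: 100 → 200 → 400 → 800 → 1600 → 3200 → 6400 — 6 stops raised (brighter).
Net: −2 −6 +6 = −2 stops.

2 stops darker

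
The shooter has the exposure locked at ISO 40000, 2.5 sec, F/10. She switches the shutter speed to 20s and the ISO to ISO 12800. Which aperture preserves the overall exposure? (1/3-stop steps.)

Shutter speed: 2.5 → 3.2 → 4 → 5 → 6 → 8 → 10 → 13 → 15 → 20 — 3 stops longer (brighter).
ISO: 40000 → 32000 → 25600 → 20000 → 16000 → 12800 — 1 2/3 stops dropped (darker).
Net change so far: 1 1/3 stops brighter. Offset with the aperture: f/10 → f/11 → f/13 → f/14 → f/16.

f/16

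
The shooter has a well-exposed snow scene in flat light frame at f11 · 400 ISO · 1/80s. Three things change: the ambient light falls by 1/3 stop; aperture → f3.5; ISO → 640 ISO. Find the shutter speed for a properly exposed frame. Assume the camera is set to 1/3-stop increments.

Scene light: 1/3 stop darker.
Aperture: f/11 → f/10 → f/9 → f/8 → f/7.1 → f/6.3 → f/5.6 → f/5 → f/4.5 → f/4 → f/3.5 — 3 1/3 stops larger aperture (brighter).
ISO: 400 → 500 → 640 — 2/3 stop higher (brighter).
Net so far: 3 2/3 stops brighter. Shutter speed: 1/80 → 1/100 → 1/125 → 1/160 → 1/200 → 1/250 → 1/320 → 1/400 → 1/500 → 1/640 → 1/800 → 1/1000.

1/1000s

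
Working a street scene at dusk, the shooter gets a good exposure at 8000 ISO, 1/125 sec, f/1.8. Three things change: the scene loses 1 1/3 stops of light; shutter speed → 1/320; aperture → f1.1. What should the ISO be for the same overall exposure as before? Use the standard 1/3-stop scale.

Scene light: 1 1/3 stops darker.
Shutter speed: 1/125 → 1/160 → 1/200 → 1/250 → 1/320 — 1 1/3 stops faster (darker).
Aperture: f/1.8 → f/1.6 → f/1.4 → f/1.2 → f/1.1 — 1 1/3 stops wider (brighter).
Net so far: 1 1/3 stops darker. ISO: 8000 → 10000 → 12800 → 16000 → 20000.

ISO 20000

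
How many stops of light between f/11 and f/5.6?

f/11 → f/8 → f/5.6 — count the steps: 2 stops.

2 stops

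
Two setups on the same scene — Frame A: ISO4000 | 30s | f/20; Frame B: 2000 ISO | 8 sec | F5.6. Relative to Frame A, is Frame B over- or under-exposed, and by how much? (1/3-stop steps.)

Aperture: f/20 → f/18 → f/16 → f/14 → f/13 → f/11 → f/10 → f/9 → f/8 → f/7.1 → f/6.3 → f/5.6 — 3 2/3 stops larger aperture (brighter).
Shutter speed: 30 → 25 → 20 → 15 → 13 → 10 → 8 — 2 stops shorter (darker).
ISO: 4000 → 3200 → 2500 → 2000 — 1 stop lower (darker).
Net: +3 2/3 −2 −1 = +2/3 stops.

2/3 stop brighter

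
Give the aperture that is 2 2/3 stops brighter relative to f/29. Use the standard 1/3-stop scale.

Aperture: f/29 → f/25 → f/22 → f/20 → f/18 → f/16 → f/14 → f/13 → f/11 — 2 2/3 stops wider (brighter).

f/11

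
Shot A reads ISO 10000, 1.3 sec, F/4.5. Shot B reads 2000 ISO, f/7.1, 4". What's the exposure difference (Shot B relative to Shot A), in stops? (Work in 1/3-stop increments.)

Aperture: f/4.5 → f/5 → f/5.6 → f/6.3 → f/7.1 — 1 1/3 stops smaller aperture (darker).
Shutter speed: 1.3 → 1.6 → 2 → 2.5 → 3.2 → 4 — 1 2/3 stops slower (brighter).
ISO: 10000 → 8000 → 6400 → 5000 → 4000 → 3200 → 2500 → 2000 — 2 1/3 stops lower (darker).
Net: −1 1/3 +1 2/3 −2 1/3 = −2 stops.

2 stops darker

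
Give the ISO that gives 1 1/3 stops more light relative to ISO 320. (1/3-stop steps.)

ISO: 320 → 400 → 500 → 640 → 800 — 1 1/3 stops raised (brighter).

ISO 800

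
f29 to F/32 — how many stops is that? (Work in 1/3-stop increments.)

1/3 stop

f/29 → f/32 — count the steps: 1 third-stops = 1/3 stop.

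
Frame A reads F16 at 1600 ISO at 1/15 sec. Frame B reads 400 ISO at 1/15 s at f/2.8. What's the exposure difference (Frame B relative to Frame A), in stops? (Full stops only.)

Aperture: f/16 → f/11 → f/8 → f/5.6 → f/4 → f/2.8 — 5 stops opened up (brighter).
Shutter speed: unchanged.
ISO: 1600 → 800 → 400 — 2 stops lower (darker).
Net: +5 −2 = +3 stops.

3 stops brighter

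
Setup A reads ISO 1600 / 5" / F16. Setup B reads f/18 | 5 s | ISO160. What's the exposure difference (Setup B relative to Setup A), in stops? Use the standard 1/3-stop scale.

3 2/3 stops darker

Aperture: f/16 → f/18 — 1/3 stop narrower (darker).
Shutter speed: unchanged.
ISO: 1600 → 1250 → 1000 → 800 → 640 → 500 → 400 → 320 → 250 → 200 → 160 — 3 1/3 stops dropped (darker).
Net: −1/3 −3 1/3 = −3 2/3 stops.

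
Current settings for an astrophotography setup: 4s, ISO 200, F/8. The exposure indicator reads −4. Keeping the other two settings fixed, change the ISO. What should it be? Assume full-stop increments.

ISO 3200

Underexposed by 4 stops → need 4 stops brighter.
ISO: 200 → 400 → 800 → 1600 → 3200.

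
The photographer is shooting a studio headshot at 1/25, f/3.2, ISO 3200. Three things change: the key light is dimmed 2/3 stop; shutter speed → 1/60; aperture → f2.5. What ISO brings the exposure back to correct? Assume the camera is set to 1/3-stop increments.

ISO 8000

Scene light: 2/3 stop darker.
Shutter speed: 1/25 → 1/30 → 1/40 → 1/50 → 1/60 — 1 1/3 stops faster (darker).
Aperture: f/3.2 → f/2.8 → f/2.5 — 2/3 stop wider (brighter).
Net so far: 1 1/3 stops darker. ISO: 3200 → 4000 → 5000 → 6400 → 8000.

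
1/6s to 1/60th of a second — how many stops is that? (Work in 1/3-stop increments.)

3 1/3 stops

1/6 → 1/8 → 1/10 → 1/13 → 1/15 → 1/20 → 1/25 → 1/30 → 1/40 → 1/50 → 1/60 — count the steps: 10 third-stops = 3 1/3 stops.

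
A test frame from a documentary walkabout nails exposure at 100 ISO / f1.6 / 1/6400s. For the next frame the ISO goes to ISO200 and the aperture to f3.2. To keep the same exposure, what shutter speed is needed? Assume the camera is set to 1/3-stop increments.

ISO: 100 → 125 → 160 → 200 — 1 stop raised (brighter).
Aperture: f/1.6 → f/1.8 → f/2 → f/2.2 → f/2.5 → f/2.8 → f/3.2 — 2 stops smaller aperture (darker).
Net change so far: 1 stop darker. Offset with the shutter speed: 1/6400 → 1/5000 → 1/4000 → 1/3200.

1/3200s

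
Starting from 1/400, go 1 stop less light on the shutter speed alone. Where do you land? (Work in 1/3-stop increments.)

1/800s

Shutter speed: 1/400 → 1/500 → 1/640 → 1/800 — 1 stop faster (darker).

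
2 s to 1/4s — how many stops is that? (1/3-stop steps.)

3 stops

2 → 1.6 → 1.3 → 1 → 0.8 → 0.6 → 0.5 → 0.4 → 0.3 → 1/4 — count the steps: 9 third-stops = 3 stops.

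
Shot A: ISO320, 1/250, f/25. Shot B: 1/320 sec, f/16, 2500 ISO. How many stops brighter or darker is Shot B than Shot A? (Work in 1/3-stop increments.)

4 stops brighter

Aperture: f/25 → f/22 → f/20 → f/18 → f/16 — 1 1/3 stops larger aperture (brighter).
Shutter speed: 1/250 → 1/320 — 1/3 stop faster (darker).
ISO: 320 → 400 → 500 → 640 → 800 → 1000 → 1250 → 1600 → 2000 → 2500 — 3 stops higher (brighter).
Net: +1 1/3 −1/3 +3 = +4 stops.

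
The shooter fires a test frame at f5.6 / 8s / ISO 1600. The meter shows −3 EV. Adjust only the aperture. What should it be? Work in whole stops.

f/2

Underexposed by 3 stops → need 3 stops brighter.
Aperture: f/5.6 → f/4 → f/2.8 → f/2.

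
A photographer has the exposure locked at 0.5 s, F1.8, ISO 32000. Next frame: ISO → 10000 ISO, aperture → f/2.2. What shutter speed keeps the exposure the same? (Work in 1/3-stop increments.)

ISO: 32000 → 25600 → 20000 → 16000 → 12800 → 10000 — 1 2/3 stops lower (darker).
Aperture: f/1.8 → f/2 → f/2.2 — 2/3 stop narrower (darker).
Net change so far: 2 1/3 stops darker. Offset with the shutter speed: 0.5 → 0.6 → 0.8 → 1 → 1.3 → 1.6 → 2 → 2.5.

2.5 s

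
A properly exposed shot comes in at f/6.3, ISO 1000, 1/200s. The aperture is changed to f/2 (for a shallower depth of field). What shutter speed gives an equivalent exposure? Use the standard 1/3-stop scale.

Aperture: f/6.3 → f/5.6 → f/5 → f/4.5 → f/4 → f/3.5 → f/3.2 → f/2.8 → f/2.5 → f/2.2 → f/2 — 3 1/3 stops opened up (brighter).
Need 3 1/3 stops darker from the shutter speed: 1/200 → 1/250 → 1/320 → 1/400 → 1/500 → 1/640 → 1/800 → 1/1000 → 1/1250 → 1/1600 → 1/2000.

1/2000s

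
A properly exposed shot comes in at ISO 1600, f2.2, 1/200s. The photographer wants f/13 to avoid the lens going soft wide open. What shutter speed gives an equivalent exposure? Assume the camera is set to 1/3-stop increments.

Aperture: f/2.2 → f/2.5 → f/2.8 → f/3.2 → f/3.5 → f/4 → f/4.5 → f/5 → f/5.6 → f/6.3 → f/7.1 → f/8 → f/9 → f/10 → f/11 → f/13 — 5 stops stopped down (darker).
Need 5 stops brighter from the shutter speed: 1/200 → 1/160 → 1/125 → 1/100 → 1/80 → 1/60 → 1/50 → 1/40 → 1/30 → 1/25 → 1/20 → 1/15 → 1/13 → 1/10 → 1/8 → 1/6.

1/6s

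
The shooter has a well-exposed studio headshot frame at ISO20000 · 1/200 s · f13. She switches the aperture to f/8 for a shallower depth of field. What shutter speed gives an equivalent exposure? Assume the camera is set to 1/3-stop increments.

Aperture: f/13 → f/11 → f/10 → f/9 → f/8 — 1 1/3 stops opened up (brighter).
Need 1 1/3 stops darker from the shutter speed: 1/200 → 1/250 → 1/320 → 1/400 → 1/500.

1/500s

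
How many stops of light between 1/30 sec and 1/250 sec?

3 stops

1/30 → 1/60 → 1/125 → 1/250 — count the steps: 3 stops.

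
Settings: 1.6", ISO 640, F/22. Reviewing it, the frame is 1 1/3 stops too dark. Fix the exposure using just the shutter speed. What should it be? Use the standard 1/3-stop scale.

Underexposed by 1 1/3 stops → need 1 1/3 stops brighter.
Shutter speed: 1.6 → 2 → 2.5 → 3.2 → 4.

4 s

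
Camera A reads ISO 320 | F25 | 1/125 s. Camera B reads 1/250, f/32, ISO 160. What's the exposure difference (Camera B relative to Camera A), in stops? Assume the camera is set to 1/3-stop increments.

2 2/3 stops darker

Aperture: f/25 → f/29 → f/32 — 2/3 stop stopped down (darker).
Shutter speed: 1/125 → 1/160 → 1/200 → 1/250 — 1 stop shorter (darker).
ISO: 320 → 250 → 200 → 160 — 1 stop dropped (darker).
Net: −2/3 −1 −1 = −2 2/3 stops.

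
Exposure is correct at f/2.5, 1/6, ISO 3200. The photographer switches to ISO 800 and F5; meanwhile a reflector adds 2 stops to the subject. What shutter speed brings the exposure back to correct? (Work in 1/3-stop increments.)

0.6 s

Scene light: 2 stops brighter.
ISO: 3200 → 2500 → 2000 → 1600 → 1250 → 1000 → 800 — 2 stops dropped (darker).
Aperture: f/2.5 → f/2.8 → f/3.2 → f/3.5 → f/4 → f/4.5 → f/5 — 2 stops stopped down (darker).
Net so far: 2 stops darker. Shutter speed: 1/6 → 1/5 → 1/4 → 0.3 → 0.4 → 0.5 → 0.6.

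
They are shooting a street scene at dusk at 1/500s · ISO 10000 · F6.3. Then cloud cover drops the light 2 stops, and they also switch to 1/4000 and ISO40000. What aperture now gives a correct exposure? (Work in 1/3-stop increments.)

f/2.2

Scene light: 2 stops darker.
Shutter speed: 1/500 → 1/640 → 1/800 → 1/1000 → 1/1250 → 1/1600 → 1/2000 → 1/2500 → 1/3200 → 1/4000 — 3 stops faster (darker).
ISO: 10000 → 12800 → 16000 → 20000 → 25600 → 32000 → 40000 — 2 stops higher (brighter).
Net so far: 3 stops darker. Aperture: f/6.3 → f/5.6 → f/5 → f/4.5 → f/4 → f/3.5 → f/3.2 → f/2.8 → f/2.5 → f/2.2.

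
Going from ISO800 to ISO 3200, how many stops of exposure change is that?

800 → 1600 → 3200 — count the steps: 2 stops.

2 stops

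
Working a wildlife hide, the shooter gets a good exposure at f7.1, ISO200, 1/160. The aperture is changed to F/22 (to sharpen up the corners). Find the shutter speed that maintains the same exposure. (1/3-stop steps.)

1/15s

Aperture: f/7.1 → f/8 → f/9 → f/10 → f/11 → f/13 → f/14 → f/16 → f/18 → f/20 → f/22 — 3 1/3 stops narrower (darker).
Need 3 1/3 stops brighter from the shutter speed: 1/160 → 1/125 → 1/100 → 1/80 → 1/60 → 1/50 → 1/40 → 1/30 → 1/25 → 1/20 → 1/15.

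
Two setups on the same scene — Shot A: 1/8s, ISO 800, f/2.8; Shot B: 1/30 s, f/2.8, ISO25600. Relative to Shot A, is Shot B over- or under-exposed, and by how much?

3 stops brighter

Aperture: unchanged.
Shutter speed: 1/8 → 1/15 → 1/30 — 2 stops faster (darker).
ISO: 800 → 1600 → 3200 → 6400 → 12800 → 25600 — 5 stops raised (brighter).
Net: −2 +5 = +3 stops.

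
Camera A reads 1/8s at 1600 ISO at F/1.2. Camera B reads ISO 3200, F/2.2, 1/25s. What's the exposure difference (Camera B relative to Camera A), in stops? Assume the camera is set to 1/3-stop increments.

Aperture: f/1.2 → f/1.4 → f/1.6 → f/1.8 → f/2 → f/2.2 — 1 2/3 stops stopped down (darker).
Shutter speed: 1/8 → 1/10 → 1/13 → 1/15 → 1/20 → 1/25 — 1 2/3 stops shorter (darker).
ISO: 1600 → 2000 → 2500 → 3200 — 1 stop higher (brighter).
Net: −1 2/3 −1 2/3 +1 = −2 1/3 stops.

2 1/3 stops darker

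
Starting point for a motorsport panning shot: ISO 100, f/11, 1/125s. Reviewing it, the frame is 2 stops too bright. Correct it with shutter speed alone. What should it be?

Overexposed by 2 stops → need 2 stops darker.
Shutter speed: 1/125 → 1/250 → 1/500.

1/500s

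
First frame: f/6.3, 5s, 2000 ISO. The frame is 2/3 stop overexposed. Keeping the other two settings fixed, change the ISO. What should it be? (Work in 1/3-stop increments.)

ISO 1250

Overexposed by 2/3 stop → need 2/3 stop darker.
ISO: 2000 → 1600 → 1250.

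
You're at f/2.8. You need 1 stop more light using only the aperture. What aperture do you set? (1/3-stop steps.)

f/2

Aperture: f/2.8 → f/2.5 → f/2.2 → f/2 — 1 stop wider (brighter).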